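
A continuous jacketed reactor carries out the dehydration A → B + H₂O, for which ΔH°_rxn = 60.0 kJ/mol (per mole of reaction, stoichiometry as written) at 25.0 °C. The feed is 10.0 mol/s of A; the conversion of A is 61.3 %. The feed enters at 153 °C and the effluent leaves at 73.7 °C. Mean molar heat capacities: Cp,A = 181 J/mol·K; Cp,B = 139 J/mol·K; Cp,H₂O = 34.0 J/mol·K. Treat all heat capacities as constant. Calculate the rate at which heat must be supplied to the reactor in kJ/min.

Extent of reaction ξ = 0.613 × 10.0 = 6.13 mol/s
Reaction term: ξ·ΔH°_rxn = 6.13 × 60.0 = 367.8 kJ/s
Sensible, feed 153→25 °C: -231.68 kJ/s
Outlet flows (mol/s): A 3.87, B 6.13, H₂O 6.13
Sensible, products 25→73.7 °C: 85.759 kJ/s
Q = ΔH = 221.88 kJ/s = 221.88 kW
Heat supplied = 13313 kJ/min

Q_in = 13300 kJ/min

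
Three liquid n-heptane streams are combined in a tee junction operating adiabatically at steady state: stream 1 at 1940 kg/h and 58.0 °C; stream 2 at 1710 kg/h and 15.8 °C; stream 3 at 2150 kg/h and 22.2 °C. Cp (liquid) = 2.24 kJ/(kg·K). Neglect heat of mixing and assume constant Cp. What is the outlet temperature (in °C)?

Adiabatic, steady state ⇒ Σ ṁᵢCp,ᵢ(T_out − Tᵢ) = 0
Σ ṁᵢCp,ᵢTᵢ = 1940×2.24×58.0 + 1710×2.24×15.8 + 2150×2.24×22.2 = 419480
Σ ṁᵢCp,ᵢ = 1940×2.24 + 1710×2.24 + 2150×2.24 = 12992
T_out = 419480 / 12992 = 32.288 °C

T_out = 32.3 °C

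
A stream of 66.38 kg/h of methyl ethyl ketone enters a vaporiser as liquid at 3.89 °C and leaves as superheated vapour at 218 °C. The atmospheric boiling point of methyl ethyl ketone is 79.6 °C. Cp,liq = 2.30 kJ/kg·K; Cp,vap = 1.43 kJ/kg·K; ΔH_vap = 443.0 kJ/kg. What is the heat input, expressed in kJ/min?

Q = 902 kJ/min

liquid 3.89→79.6 °C: 174.13 kJ/kg
vaporisation at 79.6 °C: 443 kJ/kg
vapour 79.6→218 °C: 197.91 kJ/kg
Δh = 174.13 + 443 + 197.91 = 815.04 kJ/kg
Q = ṁ·Δh = 66.38 kg/h × 815.04 kJ/kg = 54103 kJ/h
|Q| = 15.029 kW = 901.71 kJ/min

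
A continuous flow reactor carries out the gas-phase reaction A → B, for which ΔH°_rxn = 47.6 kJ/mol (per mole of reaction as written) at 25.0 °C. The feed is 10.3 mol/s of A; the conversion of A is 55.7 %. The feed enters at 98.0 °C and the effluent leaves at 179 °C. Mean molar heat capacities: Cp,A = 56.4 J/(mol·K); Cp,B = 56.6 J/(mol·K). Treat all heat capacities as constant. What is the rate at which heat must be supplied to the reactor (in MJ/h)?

Extent of reaction ξ = 0.557 × 10.3 = 5.7371 mol/s
Reaction term: ξ·ΔH°_rxn = 5.7371 × 47.6 = 273.09 kJ/s
Sensible, feed 98.0→25 °C: -42.407 kJ/s
Outlet flows (mol/s): A 4.5629, B 5.7371
Sensible, products 25→179 °C: 89.638 kJ/s
Q = ΔH = 320.32 kJ/s = 320.32 kW
Heat supplied = 1153.1 MJ/h

Q_in = 1150 MJ/h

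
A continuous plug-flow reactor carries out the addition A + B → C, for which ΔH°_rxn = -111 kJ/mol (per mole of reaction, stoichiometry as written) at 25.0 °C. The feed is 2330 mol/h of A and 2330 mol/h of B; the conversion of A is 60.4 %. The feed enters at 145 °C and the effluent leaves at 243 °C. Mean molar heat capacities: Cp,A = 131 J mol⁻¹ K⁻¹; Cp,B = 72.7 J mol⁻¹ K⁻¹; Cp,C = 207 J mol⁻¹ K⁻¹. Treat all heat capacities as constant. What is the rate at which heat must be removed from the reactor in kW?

Extent of reaction ξ = 0.604 × 2330 = 1407.3 mol/h
Reaction term: ξ·ΔH°_rxn = 1407.3 × -111 = -156210 kJ/h
Sensible, feed 145→25 °C: -56955 kJ/h
Outlet flows (mol/h): A 922.68, B 922.68, C 1407.3
Sensible, products 25→243 °C: 104480 kJ/h
Q = ΔH = -108690 kJ/h = -30.191 kW
Heat removed = 30.191 kW

Q_out = 30.2 kW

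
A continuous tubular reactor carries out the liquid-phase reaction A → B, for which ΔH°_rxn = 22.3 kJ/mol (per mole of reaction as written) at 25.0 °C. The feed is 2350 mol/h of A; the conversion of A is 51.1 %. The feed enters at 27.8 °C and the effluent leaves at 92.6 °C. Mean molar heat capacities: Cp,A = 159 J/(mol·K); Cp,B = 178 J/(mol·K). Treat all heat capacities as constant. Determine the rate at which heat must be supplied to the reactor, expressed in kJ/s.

Extent of reaction ξ = 0.511 × 2350 = 1200.9 mol/h
Reaction term: ξ·ΔH°_rxn = 1200.9 × 22.3 = 26779 kJ/h
Sensible, feed 27.8→25 °C: -1046.2 kJ/h
Outlet flows (mol/h): A 1149.1, B 1200.9
Sensible, products 25→92.6 °C: 26801 kJ/h
Q = ΔH = 52534 kJ/h = 14.593 kW
Heat supplied = 14.593 kJ/s

Q_in = 14.6 kJ/s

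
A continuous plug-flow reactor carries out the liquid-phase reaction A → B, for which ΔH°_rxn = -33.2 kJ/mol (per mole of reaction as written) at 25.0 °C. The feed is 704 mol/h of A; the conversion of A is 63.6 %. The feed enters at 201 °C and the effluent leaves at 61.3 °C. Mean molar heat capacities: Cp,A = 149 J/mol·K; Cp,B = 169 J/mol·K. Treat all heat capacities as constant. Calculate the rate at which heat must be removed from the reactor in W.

Extent of reaction ξ = 0.636 × 704 = 447.74 mol/h
Reaction term: ξ·ΔH°_rxn = 447.74 × -33.2 = -14865 kJ/h
Sensible, feed 201→25 °C: -18462 kJ/h
Outlet flows (mol/h): A 256.26, B 447.74
Sensible, products 25→61.3 °C: 4132.8 kJ/h
Q = ΔH = -29194 kJ/h = -8.1094 kW
Heat removed = 8109.4 W

Q_out = 8110 W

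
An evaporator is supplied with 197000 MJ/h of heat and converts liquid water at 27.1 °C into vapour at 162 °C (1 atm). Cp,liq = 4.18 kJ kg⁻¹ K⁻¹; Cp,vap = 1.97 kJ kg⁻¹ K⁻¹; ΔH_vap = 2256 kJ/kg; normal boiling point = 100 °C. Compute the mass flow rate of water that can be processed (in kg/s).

Δh = 4.18×(100−27.1) + 2256 + 1.97×(162−100) = 2682.9 kJ/kg
Q = 197000 MJ/h = 54722 kJ/s = 54722 kJ/s
ṁ = Q/Δh = 54722 / 2682.9 = 20.397 kg/s

ṁ = 20.4 kg/s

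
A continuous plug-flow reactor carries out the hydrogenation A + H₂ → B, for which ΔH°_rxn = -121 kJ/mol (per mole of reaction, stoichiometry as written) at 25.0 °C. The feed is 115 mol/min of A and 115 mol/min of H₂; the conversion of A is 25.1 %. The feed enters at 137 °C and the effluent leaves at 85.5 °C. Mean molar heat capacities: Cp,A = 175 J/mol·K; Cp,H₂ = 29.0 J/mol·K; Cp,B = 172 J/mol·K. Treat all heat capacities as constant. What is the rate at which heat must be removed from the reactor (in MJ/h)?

Q_out = 285 MJ/h

Extent of reaction ξ = 0.251 × 115 = 28.865 mol/min
Reaction term: ξ·ΔH°_rxn = 28.865 × -121 = -3492.7 kJ/min
Sensible, feed 137→25 °C: -2627.5 kJ/min
Outlet flows (mol/min): A 86.135, H₂ 86.135, B 28.865
Sensible, products 25→85.5 °C: 1363.4 kJ/min
Q = ΔH = -4756.7 kJ/min = -79.279 kW
Heat removed = 285.4 MJ/h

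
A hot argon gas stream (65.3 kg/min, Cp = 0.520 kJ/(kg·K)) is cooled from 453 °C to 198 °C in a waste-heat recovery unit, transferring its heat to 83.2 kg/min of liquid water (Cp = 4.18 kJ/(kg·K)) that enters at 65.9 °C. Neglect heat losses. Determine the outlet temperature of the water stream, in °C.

T_c,out = 90.8 °C

Heat released by hot stream: Q = 65.3 × 0.520 × (453 − 198) = 8658.8 kJ/min
Energy balance on cold side (adiabatic exchanger): Q = ṁ_c·Cp_c·(T_c,out − T_c,in)
T_c,out = 65.9 + 8658.8/(83.2 × 4.18) = 90.798 °C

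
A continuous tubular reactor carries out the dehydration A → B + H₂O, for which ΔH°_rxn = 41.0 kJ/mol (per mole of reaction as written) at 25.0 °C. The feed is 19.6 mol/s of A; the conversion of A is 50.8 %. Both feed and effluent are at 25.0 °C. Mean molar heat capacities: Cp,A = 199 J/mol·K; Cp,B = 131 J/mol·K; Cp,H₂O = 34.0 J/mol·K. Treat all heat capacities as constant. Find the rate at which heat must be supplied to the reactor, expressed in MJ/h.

Q_in = 1470 MJ/h

Extent of reaction ξ = 0.508 × 19.6 = 9.9568 mol/s
Reaction term: ξ·ΔH°_rxn = 9.9568 × 41.0 = 408.23 kJ/s
Q = ΔH = 408.23 kJ/s = 408.23 kW
Heat supplied = 1469.6 MJ/h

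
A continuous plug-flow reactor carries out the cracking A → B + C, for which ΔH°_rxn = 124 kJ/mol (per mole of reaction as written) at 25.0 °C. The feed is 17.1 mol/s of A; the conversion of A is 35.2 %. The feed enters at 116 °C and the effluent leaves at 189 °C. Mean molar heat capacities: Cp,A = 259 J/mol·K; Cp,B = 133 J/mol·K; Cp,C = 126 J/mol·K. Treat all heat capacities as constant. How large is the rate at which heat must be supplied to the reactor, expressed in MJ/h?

Q_in = 3850 MJ/h

Extent of reaction ξ = 0.352 × 17.1 = 6.0192 mol/s
Reaction term: ξ·ΔH°_rxn = 6.0192 × 124 = 746.38 kJ/s
Sensible, feed 116→25 °C: -403.03 kJ/s
Outlet flows (mol/s): A 11.081, B 6.0192, C 6.0192
Sensible, products 25→189 °C: 726.34 kJ/s
Q = ΔH = 1069.7 kJ/s = 1069.7 kW
Heat supplied = 3850.9 MJ/h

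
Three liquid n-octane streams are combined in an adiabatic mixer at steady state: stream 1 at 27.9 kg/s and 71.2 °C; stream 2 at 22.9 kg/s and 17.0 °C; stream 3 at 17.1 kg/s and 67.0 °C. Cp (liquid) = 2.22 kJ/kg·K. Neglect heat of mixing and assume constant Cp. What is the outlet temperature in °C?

T_out = 51.9 °C

No heat crosses the boundary, so H_out = H_in.
Σ ṁᵢCp,ᵢTᵢ = 27.9×2.22×71.2 + 22.9×2.22×17.0 + 17.1×2.22×67.0 = 7817.7
Σ ṁᵢCp,ᵢ = 27.9×2.22 + 22.9×2.22 + 17.1×2.22 = 150.74
T_out = 7817.7 / 150.74 = 51.863 °C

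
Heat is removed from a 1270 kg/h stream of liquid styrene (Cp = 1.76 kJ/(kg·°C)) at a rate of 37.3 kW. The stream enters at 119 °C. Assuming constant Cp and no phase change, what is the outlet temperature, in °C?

T_out = 58.9 °C

Q = 37.3 kW = 134280 kJ/h
ΔT = Q/(ṁ·Cp) = 134280/(1270×1.76) = 60.075 K
T_out = 119 − 60.075 = 58.925 °C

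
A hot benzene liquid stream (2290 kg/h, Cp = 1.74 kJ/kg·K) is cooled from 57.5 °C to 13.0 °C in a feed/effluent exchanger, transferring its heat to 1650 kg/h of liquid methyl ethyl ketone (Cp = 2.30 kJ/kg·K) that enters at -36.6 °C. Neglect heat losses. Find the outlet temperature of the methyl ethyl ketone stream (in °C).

Heat released by hot stream: Q = 2290 × 1.74 × (57.5 − 13.0) = 177310 kJ/h
Energy balance on cold side (adiabatic exchanger): Q = ṁ_c·Cp_c·(T_c,out − T_c,in)
T_c,out = -36.6 + 177310/(1650 × 2.30) = 10.123 °C

T_c,out = 10.1 °C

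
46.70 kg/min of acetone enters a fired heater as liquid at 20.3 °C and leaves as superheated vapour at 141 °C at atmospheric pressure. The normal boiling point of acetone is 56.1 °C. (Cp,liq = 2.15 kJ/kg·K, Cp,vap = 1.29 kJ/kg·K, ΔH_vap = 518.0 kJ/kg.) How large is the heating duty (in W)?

liquid 20.3→56.1 °C: 76.97 kJ/kg
vaporisation at 56.1 °C: 518 kJ/kg
vapour 56.1→141 °C: 109.52 kJ/kg
Δh = 76.97 + 518 + 109.52 = 704.49 kJ/kg
Q = ṁ·Δh = 46.70 kg/min × 704.49 kJ/kg = 32900 kJ/min
|Q| = 548.33 kW = 548330 W

Q = 548000 W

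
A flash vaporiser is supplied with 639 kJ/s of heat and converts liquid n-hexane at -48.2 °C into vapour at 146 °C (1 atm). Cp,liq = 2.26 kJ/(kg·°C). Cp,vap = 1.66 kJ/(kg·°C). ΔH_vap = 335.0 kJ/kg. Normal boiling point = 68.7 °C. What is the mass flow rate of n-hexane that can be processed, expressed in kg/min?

ṁ = 52.7 kg/min

Δh = 2.26×(68.7−-48.2) + 335.0 + 1.66×(146−68.7) = 727.51 kJ/kg
Q = 639 kJ/s = 639 kJ/s = 38340 kJ/min
ṁ = Q/Δh = 38340 / 727.51 = 52.7 kg/min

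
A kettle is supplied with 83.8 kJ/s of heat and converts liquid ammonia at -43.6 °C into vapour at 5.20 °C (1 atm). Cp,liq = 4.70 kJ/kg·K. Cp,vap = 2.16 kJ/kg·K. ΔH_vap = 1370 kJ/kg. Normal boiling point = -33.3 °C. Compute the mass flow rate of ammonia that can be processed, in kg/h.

ṁ = 201 kg/h

Δh = 4.70×(-33.3−-43.6) + 1370 + 2.16×(5.20−-33.3) = 1501.6 kJ/kg
Q = 83.8 kJ/s = 83.8 kJ/s = 301680 kJ/h
ṁ = Q/Δh = 301680 / 1501.6 = 200.91 kg/h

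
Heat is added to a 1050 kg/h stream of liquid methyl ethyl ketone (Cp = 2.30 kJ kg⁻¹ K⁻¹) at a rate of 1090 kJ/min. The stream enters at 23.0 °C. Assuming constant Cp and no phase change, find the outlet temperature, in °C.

Q = 1090 kJ/min = 65400 kJ/h
ΔT = Q/(ṁ·Cp) = 65400/(1050×2.30) = 27.081 K
T_out = 23.0 + 27.081 = 50.081 °C

T_out = 50.1 °C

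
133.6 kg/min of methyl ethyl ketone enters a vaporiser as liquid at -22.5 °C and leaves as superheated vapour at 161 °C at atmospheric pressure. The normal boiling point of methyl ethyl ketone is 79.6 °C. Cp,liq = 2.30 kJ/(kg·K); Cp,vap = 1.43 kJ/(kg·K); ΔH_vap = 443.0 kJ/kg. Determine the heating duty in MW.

Q = 1.77 MW

liquid -22.5→79.6 °C: 234.83 kJ/kg
vaporisation at 79.6 °C: 443 kJ/kg
vapour 79.6→161 °C: 116.4 kJ/kg
Δh = 234.83 + 443 + 116.4 = 794.23 kJ/kg
Q = ṁ·Δh = 133.6 kg/min × 794.23 kJ/kg = 106110 kJ/min
|Q| = 1768.5 kW = 1.7685 MW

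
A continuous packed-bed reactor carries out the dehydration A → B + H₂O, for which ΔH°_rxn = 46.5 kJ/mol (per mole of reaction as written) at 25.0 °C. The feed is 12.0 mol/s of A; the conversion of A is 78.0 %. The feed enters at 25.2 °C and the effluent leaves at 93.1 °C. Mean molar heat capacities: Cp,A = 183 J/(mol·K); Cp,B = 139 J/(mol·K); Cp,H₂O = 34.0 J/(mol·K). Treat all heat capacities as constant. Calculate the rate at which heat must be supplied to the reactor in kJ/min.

Extent of reaction ξ = 0.780 × 12.0 = 9.36 mol/s
Reaction term: ξ·ΔH°_rxn = 9.36 × 46.5 = 435.24 kJ/s
Sensible, feed 25.2→25 °C: -0.4392 kJ/s
Outlet flows (mol/s): A 2.64, B 9.36, H₂O 9.36
Sensible, products 25→93.1 °C: 143.17 kJ/s
Q = ΔH = 577.97 kJ/s = 577.97 kW
Heat supplied = 34678 kJ/min

Q_in = 34700 kJ/min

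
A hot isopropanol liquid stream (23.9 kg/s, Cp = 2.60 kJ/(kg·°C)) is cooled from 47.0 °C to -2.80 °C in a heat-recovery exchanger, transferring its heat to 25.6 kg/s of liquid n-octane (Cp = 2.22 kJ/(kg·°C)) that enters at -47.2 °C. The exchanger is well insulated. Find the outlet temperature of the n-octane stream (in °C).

Heat released by hot stream: Q = 23.9 × 2.60 × (47.0 − -2.80) = 3094.6 kJ/s
Energy balance on cold side (adiabatic exchanger): Q = ṁ_c·Cp_c·(T_c,out − T_c,in)
T_c,out = -47.2 + 3094.6/(25.6 × 2.22) = 7.2512 °C

T_c,out = 7.25 °C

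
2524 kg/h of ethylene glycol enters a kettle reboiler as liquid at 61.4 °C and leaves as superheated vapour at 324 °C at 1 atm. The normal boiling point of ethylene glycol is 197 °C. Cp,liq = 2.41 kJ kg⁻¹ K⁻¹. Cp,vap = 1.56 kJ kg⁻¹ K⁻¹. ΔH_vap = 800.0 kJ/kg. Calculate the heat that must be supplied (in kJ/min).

Q = 55700 kJ/min

liquid 61.4→197 °C: 326.8 kJ/kg
vaporisation at 197 °C: 800 kJ/kg
vapour 197→324 °C: 198.12 kJ/kg
Δh = 326.8 + 800 + 198.12 = 1324.9 kJ/kg
Q = ṁ·Δh = 2524 kg/h × 1324.9 kJ/kg = 3.3441e+06 kJ/h
|Q| = 928.91 kW = 55735 kJ/min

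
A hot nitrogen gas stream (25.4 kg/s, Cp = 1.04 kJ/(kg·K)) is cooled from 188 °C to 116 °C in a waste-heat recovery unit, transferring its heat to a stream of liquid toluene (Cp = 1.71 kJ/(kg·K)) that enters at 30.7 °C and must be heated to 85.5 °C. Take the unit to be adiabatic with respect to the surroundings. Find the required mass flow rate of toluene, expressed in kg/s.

ṁ_c = 20.3 kg/s

Heat released by hot stream: Q = 25.4 × 1.04 × (188 − 116) = 1902 kJ/s
Energy balance on cold side (adiabatic exchanger): Q = ṁ_c·Cp_c·(T_c,out − T_c,in)
ṁ_c = 1902 / [1.71 × (85.5 − 30.7)] = 20.297 kg/s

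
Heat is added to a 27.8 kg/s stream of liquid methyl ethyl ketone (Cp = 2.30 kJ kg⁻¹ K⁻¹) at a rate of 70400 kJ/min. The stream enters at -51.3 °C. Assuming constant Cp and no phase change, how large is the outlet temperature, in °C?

Q = 70400 kJ/min = 1173.3 kJ/s
ΔT = Q/(ṁ·Cp) = 1173.3/(27.8×2.30) = 18.351 K
T_out = -51.3 + 18.351 = -32.949 °C

T_out = -32.9 °C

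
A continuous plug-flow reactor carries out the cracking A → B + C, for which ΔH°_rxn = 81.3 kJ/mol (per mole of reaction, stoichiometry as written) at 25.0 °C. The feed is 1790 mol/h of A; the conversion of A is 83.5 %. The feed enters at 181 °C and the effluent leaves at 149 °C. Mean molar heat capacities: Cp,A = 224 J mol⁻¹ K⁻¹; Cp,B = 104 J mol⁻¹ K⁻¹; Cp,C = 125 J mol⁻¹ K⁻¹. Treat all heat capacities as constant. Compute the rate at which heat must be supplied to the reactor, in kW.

Extent of reaction ξ = 0.835 × 1790 = 1494.6 mol/h
Reaction term: ξ·ΔH°_rxn = 1494.6 × 81.3 = 121520 kJ/h
Sensible, feed 181→25 °C: -62550 kJ/h
Outlet flows (mol/h): A 295.35, B 1494.6, C 1494.6
Sensible, products 25→149 °C: 50646 kJ/h
Q = ΔH = 109610 kJ/h = 30.448 kW
Heat supplied = 30.448 kW

Q_in = 30.4 kW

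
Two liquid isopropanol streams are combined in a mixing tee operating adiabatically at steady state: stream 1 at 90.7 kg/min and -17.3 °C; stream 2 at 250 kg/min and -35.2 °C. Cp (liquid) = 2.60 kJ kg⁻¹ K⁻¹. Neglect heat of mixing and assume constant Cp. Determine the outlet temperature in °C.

T_out = -30.4 °C

Adiabatic, steady state ⇒ Σ ṁᵢCp,ᵢ(T_out − Tᵢ) = 0
T_out = Σ ṁᵢCp,ᵢTᵢ / Σ ṁᵢCp,ᵢ
      = -26960 / 885.82 = -30.435 °C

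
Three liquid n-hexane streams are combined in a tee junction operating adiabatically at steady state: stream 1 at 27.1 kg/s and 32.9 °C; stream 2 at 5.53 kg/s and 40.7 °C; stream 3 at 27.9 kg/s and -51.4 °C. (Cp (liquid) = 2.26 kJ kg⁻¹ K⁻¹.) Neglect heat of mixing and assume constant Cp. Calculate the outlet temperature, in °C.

T_out = -5.24 °C

No heat crosses the boundary, so H_out = H_in.
Σ ṁᵢCp,ᵢTᵢ = 27.1×2.26×32.9 + 5.53×2.26×40.7 + 27.9×2.26×-51.4 = -717.32
Σ ṁᵢCp,ᵢ = 27.1×2.26 + 5.53×2.26 + 27.9×2.26 = 136.8
T_out = -717.32 / 136.8 = -5.2437 °C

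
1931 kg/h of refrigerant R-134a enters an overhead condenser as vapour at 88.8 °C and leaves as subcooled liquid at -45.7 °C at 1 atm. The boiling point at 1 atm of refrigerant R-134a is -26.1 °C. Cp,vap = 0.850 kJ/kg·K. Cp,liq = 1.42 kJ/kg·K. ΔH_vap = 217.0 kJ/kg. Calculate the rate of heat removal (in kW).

Q_c = 184 kW

vapour 88.8→-26.1 °C: -97.665 kJ/kg
condensation at -26.1 °C: -217 kJ/kg
liquid -26.1→-45.7 °C: -27.832 kJ/kg
Δh = -97.665 + -217 + -27.832 = -342.5 kJ/kg
Q = ṁ·Δh = 1931 kg/h × -342.5 kJ/kg = -661360 kJ/h
|Q| = 183.71 kW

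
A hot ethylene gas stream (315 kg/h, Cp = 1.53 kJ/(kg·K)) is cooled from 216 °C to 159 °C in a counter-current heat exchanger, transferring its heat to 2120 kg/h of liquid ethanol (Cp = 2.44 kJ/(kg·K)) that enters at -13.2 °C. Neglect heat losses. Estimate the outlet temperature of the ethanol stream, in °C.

T_c,out = -7.89 °C

Heat released by hot stream: Q = 315 × 1.53 × (216 − 159) = 27471 kJ/h
Energy balance on cold side (adiabatic exchanger): Q = ṁ_c·Cp_c·(T_c,out − T_c,in)
T_c,out = -13.2 + 27471/(2120 × 2.44) = -7.8893 °C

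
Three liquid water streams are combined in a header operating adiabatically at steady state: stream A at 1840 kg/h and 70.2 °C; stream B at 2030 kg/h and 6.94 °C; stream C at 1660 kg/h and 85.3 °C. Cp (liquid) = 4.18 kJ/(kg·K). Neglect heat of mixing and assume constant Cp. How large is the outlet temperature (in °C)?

Adiabatic, steady state ⇒ Σ ṁᵢCp,ᵢ(T_out − Tᵢ) = 0
T_out = Σ ṁᵢCp,ᵢTᵢ / Σ ṁᵢCp,ᵢ
      = 1.1907e+06 / 23115 = 51.511 °C

T_out = 51.5 °C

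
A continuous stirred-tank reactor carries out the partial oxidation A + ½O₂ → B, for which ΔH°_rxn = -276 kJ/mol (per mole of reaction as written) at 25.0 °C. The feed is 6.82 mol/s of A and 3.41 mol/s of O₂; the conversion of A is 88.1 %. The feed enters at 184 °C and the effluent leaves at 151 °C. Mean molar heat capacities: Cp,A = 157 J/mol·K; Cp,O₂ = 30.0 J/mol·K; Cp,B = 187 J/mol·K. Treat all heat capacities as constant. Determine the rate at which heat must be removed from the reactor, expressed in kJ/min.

Extent of reaction ξ = 0.881 × 6.82 = 6.0084 mol/s
Reaction term: ξ·ΔH°_rxn = 6.0084 × -276 = -1658.3 kJ/s
Sensible, feed 184→25 °C: -186.51 kJ/s
Outlet flows (mol/s): A 0.81158, O₂ 0.40579, B 6.0084
Sensible, products 25→151 °C: 159.16 kJ/s
Q = ΔH = -1685.7 kJ/s = -1685.7 kW
Heat removed = 101140 kJ/min

Q_out = 101000 kJ/min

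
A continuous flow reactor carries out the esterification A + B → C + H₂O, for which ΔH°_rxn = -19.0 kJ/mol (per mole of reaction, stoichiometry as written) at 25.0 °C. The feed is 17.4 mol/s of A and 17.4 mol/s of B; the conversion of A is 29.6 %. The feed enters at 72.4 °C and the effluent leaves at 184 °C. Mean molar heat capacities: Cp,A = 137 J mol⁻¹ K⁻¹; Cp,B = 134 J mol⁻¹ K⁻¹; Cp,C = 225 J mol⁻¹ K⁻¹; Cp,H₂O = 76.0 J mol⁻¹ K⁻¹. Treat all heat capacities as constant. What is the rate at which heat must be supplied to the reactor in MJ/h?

Extent of reaction ξ = 0.296 × 17.4 = 5.1504 mol/s
Reaction term: ξ·ΔH°_rxn = 5.1504 × -19.0 = -97.858 kJ/s
Sensible, feed 72.4→25 °C: -223.51 kJ/s
Outlet flows (mol/s): A 12.25, B 12.25, C 5.1504, H₂O 5.1504
Sensible, products 25→184 °C: 774.32 kJ/s
Q = ΔH = 452.95 kJ/s = 452.95 kW
Heat supplied = 1630.6 MJ/h

Q_in = 1630 MJ/h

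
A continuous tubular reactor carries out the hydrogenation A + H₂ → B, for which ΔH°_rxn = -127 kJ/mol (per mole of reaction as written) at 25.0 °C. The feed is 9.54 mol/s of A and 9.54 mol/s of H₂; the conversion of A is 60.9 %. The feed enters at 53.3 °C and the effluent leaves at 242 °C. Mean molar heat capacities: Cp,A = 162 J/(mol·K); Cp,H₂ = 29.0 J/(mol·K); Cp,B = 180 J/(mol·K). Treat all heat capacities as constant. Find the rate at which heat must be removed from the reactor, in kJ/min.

Q_out = 24500 kJ/min

Extent of reaction ξ = 0.609 × 9.54 = 5.8099 mol/s
Reaction term: ξ·ΔH°_rxn = 5.8099 × -127 = -737.85 kJ/s
Sensible, feed 53.3→25 °C: -51.567 kJ/s
Outlet flows (mol/s): A 3.7301, H₂ 3.7301, B 5.8099
Sensible, products 25→242 °C: 381.54 kJ/s
Q = ΔH = -407.88 kJ/s = -407.88 kW
Heat removed = 24473 kJ/min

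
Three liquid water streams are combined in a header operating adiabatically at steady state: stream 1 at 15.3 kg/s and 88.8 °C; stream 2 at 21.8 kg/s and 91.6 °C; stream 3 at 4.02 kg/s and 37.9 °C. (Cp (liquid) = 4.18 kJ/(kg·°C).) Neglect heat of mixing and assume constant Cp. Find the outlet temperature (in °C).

No heat crosses the boundary, so H_out = H_in.
T_out = Σ ṁᵢCp,ᵢTᵢ / Σ ṁᵢCp,ᵢ
      = 14663 / 171.88 = 85.308 °C

T_out = 85.3 °C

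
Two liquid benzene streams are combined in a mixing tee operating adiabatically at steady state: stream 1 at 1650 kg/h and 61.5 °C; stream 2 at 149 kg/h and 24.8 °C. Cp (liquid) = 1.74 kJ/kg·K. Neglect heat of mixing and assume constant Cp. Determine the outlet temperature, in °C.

Energy balance with Q = 0: Σ ṁᵢCp,ᵢ(T_out − Tᵢ) = 0
T_out = Σ ṁᵢCp,ᵢTᵢ / Σ ṁᵢCp,ᵢ
      = 183000 / 3130.3 = 58.46 °C

T_out = 58.5 °C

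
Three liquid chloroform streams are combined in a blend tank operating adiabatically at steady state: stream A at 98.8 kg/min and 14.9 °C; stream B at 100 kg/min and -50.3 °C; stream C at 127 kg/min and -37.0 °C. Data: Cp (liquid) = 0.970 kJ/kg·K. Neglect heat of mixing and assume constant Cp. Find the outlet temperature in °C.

Adiabatic, steady state ⇒ Σ ṁᵢCp,ᵢ(T_out − Tᵢ) = 0
Σ ṁᵢCp,ᵢTᵢ = 98.8×0.970×14.9 + 100×0.970×-50.3 + 127×0.970×-37.0 = -8009.2
Σ ṁᵢCp,ᵢ = 98.8×0.970 + 100×0.970 + 127×0.970 = 316.03
T_out = -8009.2 / 316.03 = -25.343 °C

T_out = -25.3 °C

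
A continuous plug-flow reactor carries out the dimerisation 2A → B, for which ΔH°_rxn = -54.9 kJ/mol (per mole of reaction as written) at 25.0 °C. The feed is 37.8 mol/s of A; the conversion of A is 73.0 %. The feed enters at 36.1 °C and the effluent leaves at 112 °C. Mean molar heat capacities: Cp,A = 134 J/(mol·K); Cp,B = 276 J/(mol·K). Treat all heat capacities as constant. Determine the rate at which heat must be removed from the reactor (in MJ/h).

Extent of reaction ξ = 0.730 × 37.8 / 2 = 13.797 mol/s
Reaction term: ξ·ΔH°_rxn = 13.797 × -54.9 = -757.46 kJ/s
Sensible, feed 36.1→25 °C: -56.224 kJ/s
Outlet flows (mol/s): A 10.206, B 13.797
Sensible, products 25→112 °C: 450.28 kJ/s
Q = ΔH = -363.4 kJ/s = -363.4 kW
Heat removed = 1308.3 MJ/h

Q_out = 1310 MJ/h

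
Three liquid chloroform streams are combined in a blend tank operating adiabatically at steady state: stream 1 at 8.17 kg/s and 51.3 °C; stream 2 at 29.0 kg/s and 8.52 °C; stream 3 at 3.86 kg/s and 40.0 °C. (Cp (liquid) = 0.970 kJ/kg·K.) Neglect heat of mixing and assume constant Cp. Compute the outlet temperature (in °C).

No heat crosses the boundary, so H_out = H_in.
Σ ṁᵢCp,ᵢTᵢ = 8.17×0.970×51.3 + 29.0×0.970×8.52 + 3.86×0.970×40.0 = 795.98
Σ ṁᵢCp,ᵢ = 8.17×0.970 + 29.0×0.970 + 3.86×0.970 = 39.799
T_out = 795.98 / 39.799 = 20 °C

T_out = 20.0 °C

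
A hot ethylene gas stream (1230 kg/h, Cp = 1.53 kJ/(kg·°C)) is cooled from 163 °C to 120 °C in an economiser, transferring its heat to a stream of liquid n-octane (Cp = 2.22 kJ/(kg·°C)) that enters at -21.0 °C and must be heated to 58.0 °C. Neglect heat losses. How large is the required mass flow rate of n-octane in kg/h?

Heat released by hot stream: Q = 1230 × 1.53 × (163 − 120) = 80922 kJ/h
Energy balance on cold side (adiabatic exchanger): Q = ṁ_c·Cp_c·(T_c,out − T_c,in)
ṁ_c = 80922 / [2.22 × (58.0 − -21.0)] = 461.41 kg/h

ṁ_c = 461 kg/h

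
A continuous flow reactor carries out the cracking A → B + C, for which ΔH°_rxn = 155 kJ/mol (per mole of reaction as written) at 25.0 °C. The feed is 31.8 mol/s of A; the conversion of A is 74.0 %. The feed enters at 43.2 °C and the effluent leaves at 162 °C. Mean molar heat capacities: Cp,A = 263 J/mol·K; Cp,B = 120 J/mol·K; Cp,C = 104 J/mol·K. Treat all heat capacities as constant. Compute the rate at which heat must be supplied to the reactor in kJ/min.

Extent of reaction ξ = 0.740 × 31.8 = 23.532 mol/s
Reaction term: ξ·ΔH°_rxn = 23.532 × 155 = 3647.5 kJ/s
Sensible, feed 43.2→25 °C: -152.21 kJ/s
Outlet flows (mol/s): A 8.268, B 23.532, C 23.532
Sensible, products 25→162 °C: 1020.1 kJ/s
Q = ΔH = 4515.3 kJ/s = 4515.3 kW
Heat supplied = 270920 kJ/min

Q_in = 271000 kJ/min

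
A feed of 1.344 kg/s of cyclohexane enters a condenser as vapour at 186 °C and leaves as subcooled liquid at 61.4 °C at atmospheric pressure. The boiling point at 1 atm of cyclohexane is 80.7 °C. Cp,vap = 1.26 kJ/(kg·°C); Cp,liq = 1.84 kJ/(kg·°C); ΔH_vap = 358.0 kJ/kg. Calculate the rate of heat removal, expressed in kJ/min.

Q_c = 42400 kJ/min

vapour 186→80.7 °C: -132.68 kJ/kg
condensation at 80.7 °C: -358 kJ/kg
liquid 80.7→61.4 °C: -35.512 kJ/kg
Δh = -132.68 + -358 + -35.512 = -526.19 kJ/kg
Q = ṁ·Δh = 1.344 kg/s × -526.19 kJ/kg = -707.2 kJ/s
|Q| = 707.2 kW = 42432 kJ/min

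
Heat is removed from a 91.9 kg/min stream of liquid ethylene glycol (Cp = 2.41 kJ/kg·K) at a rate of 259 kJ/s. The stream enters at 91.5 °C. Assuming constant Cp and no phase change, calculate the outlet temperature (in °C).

T_out = 21.3 °C

Q = 259 kJ/s = 15540 kJ/min
ΔT = Q/(ṁ·Cp) = 15540/(91.9×2.41) = 70.165 K
T_out = 91.5 − 70.165 = 21.335 °C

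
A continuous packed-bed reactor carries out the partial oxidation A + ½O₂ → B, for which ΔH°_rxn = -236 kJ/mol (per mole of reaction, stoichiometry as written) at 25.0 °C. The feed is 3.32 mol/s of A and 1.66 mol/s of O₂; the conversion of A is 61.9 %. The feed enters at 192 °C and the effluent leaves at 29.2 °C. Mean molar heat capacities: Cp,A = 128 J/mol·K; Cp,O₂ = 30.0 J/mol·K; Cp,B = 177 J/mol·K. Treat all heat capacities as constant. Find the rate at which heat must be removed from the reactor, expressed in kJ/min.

Extent of reaction ξ = 0.619 × 3.32 = 2.0551 mol/s
Reaction term: ξ·ΔH°_rxn = 2.0551 × -236 = -485 kJ/s
Sensible, feed 192→25 °C: -79.285 kJ/s
Outlet flows (mol/s): A 1.2649, O₂ 0.63246, B 2.0551
Sensible, products 25→29.2 °C: 2.2875 kJ/s
Q = ΔH = -562 kJ/s = -562 kW
Heat removed = 33720 kJ/min

Q_out = 33700 kJ/min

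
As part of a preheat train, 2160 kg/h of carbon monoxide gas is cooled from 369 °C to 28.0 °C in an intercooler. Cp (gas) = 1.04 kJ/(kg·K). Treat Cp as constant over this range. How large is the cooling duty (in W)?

Q = ṁ·Cp·ΔT = 2160 × 1.04 × (28.0 − 369) = -766020 kJ/h
Converting: 766020 / 3600 s = 212.78 kW
Cooling duty = 212780 W

Q_c = 213000 W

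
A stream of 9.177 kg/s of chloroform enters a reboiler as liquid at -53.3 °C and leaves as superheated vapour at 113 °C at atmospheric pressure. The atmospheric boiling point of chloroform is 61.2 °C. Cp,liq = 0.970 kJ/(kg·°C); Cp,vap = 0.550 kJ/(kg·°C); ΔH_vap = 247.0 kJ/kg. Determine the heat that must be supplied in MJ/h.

liquid -53.3→61.2 °C: 111.06 kJ/kg
vaporisation at 61.2 °C: 247 kJ/kg
vapour 61.2→113 °C: 28.49 kJ/kg
Δh = 111.06 + 247 + 28.49 = 386.56 kJ/kg
Q = ṁ·Δh = 9.177 kg/s × 386.56 kJ/kg = 3547.4 kJ/s
|Q| = 3547.4 kW = 12771 MJ/h

Q = 12800 MJ/h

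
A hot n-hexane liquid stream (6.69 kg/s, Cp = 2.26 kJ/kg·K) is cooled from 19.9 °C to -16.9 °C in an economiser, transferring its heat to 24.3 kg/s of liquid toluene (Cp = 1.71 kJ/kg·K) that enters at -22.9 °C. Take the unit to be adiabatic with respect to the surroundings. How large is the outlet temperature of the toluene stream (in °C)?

Heat released by hot stream: Q = 6.69 × 2.26 × (19.9 − -16.9) = 556.39 kJ/s
Energy balance on cold side (adiabatic exchanger): Q = ṁ_c·Cp_c·(T_c,out − T_c,in)
T_c,out = -22.9 + 556.39/(24.3 × 1.71) = -9.51 °C

T_c,out = -9.51 °C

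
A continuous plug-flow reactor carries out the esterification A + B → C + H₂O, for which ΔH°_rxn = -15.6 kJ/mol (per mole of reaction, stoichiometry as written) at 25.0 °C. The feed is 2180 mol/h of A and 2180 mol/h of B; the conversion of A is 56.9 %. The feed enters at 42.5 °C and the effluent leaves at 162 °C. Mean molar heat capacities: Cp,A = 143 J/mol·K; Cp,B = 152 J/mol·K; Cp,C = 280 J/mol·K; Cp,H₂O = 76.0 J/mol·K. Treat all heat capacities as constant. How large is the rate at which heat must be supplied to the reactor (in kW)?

Q_in = 18.9 kW

Extent of reaction ξ = 0.569 × 2180 = 1240.4 mol/h
Reaction term: ξ·ΔH°_rxn = 1240.4 × -15.6 = -19351 kJ/h
Sensible, feed 42.5→25 °C: -11254 kJ/h
Outlet flows (mol/h): A 939.58, B 939.58, C 1240.4, H₂O 1240.4
Sensible, products 25→162 °C: 98471 kJ/h
Q = ΔH = 67866 kJ/h = 18.852 kW
Heat supplied = 18.852 kW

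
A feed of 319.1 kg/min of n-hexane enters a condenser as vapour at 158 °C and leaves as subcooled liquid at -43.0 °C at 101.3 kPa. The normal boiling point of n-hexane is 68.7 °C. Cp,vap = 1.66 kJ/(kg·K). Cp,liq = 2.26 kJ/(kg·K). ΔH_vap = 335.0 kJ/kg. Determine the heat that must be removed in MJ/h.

vapour 158→68.7 °C: -148.24 kJ/kg
condensation at 68.7 °C: -335 kJ/kg
liquid 68.7→-43.0 °C: -252.44 kJ/kg
Δh = -148.24 + -335 + -252.44 = -735.68 kJ/kg
Q = ṁ·Δh = 319.1 kg/min × -735.68 kJ/kg = -234760 kJ/min
|Q| = 3912.6 kW = 14085 MJ/h

Q_c = 14100 MJ/h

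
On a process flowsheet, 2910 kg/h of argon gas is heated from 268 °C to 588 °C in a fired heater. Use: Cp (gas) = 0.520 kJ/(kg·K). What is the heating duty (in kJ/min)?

Q = 8070 kJ/min

Q = ṁ·Cp·ΔT = 2910 × 0.520 × (588 − 268) = 484220 kJ/h
Converting: 484220 / 3600 s = 134.51 kW
Heating duty = 8070.4 kJ/min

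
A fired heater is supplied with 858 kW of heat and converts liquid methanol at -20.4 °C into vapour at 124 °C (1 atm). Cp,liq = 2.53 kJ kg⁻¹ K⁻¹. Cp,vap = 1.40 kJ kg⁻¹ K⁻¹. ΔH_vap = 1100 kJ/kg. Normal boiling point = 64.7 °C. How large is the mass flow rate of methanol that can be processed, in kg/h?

ṁ = 2210 kg/h

Δh = 2.53×(64.7−-20.4) + 1100 + 1.40×(124−64.7) = 1398.3 kJ/kg
Q = 858 kW = 858 kJ/s = 3.0888e+06 kJ/h
ṁ = Q/Δh = 3.0888e+06 / 1398.3 = 2208.9 kg/h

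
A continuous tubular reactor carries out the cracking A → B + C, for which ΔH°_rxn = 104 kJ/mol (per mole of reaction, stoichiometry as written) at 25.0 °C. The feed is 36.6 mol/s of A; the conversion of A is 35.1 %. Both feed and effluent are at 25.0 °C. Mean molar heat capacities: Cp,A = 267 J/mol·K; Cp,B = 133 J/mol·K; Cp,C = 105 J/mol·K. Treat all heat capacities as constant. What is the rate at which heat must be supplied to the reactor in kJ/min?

Extent of reaction ξ = 0.351 × 36.6 = 12.847 mol/s
Reaction term: ξ·ΔH°_rxn = 12.847 × 104 = 1336 kJ/s
Q = ΔH = 1336 kJ/s = 1336 kW
Heat supplied = 80163 kJ/min

Q_in = 80200 kJ/min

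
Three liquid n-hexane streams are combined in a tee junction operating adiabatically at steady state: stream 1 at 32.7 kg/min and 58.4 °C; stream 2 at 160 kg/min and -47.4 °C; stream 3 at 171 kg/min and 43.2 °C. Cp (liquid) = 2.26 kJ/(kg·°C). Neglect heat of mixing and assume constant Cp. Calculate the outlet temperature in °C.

T_out = 4.71 °C

Adiabatic, steady state ⇒ Σ ṁᵢCp,ᵢ(T_out − Tᵢ) = 0
T_out = Σ ṁᵢCp,ᵢTᵢ / Σ ṁᵢCp,ᵢ
      = 3871.1 / 821.96 = 4.7096 °C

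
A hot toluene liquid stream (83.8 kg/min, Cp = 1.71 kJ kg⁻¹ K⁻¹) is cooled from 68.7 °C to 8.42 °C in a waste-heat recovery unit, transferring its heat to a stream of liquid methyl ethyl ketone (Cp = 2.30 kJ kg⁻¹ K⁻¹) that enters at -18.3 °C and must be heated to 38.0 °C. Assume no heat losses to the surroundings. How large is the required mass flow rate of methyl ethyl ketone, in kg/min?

ṁ_c = 66.7 kg/min

Heat released by hot stream: Q = 83.8 × 1.71 × (68.7 − 8.42) = 8638 kJ/min
Energy balance on cold side (adiabatic exchanger): Q = ṁ_c·Cp_c·(T_c,out − T_c,in)
ṁ_c = 8638 / [2.30 × (38.0 − -18.3)] = 66.708 kg/min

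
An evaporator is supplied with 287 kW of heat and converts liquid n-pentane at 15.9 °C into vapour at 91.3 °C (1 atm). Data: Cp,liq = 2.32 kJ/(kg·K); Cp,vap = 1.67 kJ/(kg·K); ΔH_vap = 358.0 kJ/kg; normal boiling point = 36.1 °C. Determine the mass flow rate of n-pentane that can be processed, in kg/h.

ṁ = 2080 kg/h

Δh = 2.32×(36.1−15.9) + 358.0 + 1.67×(91.3−36.1) = 497.05 kJ/kg
Q = 287 kW = 287 kJ/s = 1.0332e+06 kJ/h
ṁ = Q/Δh = 1.0332e+06 / 497.05 = 2078.7 kg/h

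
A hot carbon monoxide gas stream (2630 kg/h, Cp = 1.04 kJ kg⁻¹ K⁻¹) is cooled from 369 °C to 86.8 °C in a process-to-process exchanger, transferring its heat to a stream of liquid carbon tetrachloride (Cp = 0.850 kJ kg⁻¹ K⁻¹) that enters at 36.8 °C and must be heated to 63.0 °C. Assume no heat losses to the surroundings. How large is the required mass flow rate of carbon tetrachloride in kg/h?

ṁ_c = 34700 kg/h

Heat released by hot stream: Q = 2630 × 1.04 × (369 − 86.8) = 771870 kJ/h
Energy balance on cold side (adiabatic exchanger): Q = ṁ_c·Cp_c·(T_c,out − T_c,in)
ṁ_c = 771870 / [0.850 × (63.0 − 36.8)] = 34660 kg/h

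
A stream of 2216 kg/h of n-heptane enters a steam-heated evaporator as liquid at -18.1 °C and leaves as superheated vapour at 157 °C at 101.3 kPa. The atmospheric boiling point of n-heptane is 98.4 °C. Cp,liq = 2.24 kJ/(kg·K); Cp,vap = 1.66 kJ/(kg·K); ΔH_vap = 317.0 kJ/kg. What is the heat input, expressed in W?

Q = 416000 W

liquid -18.1→98.4 °C: 260.96 kJ/kg
vaporisation at 98.4 °C: 317 kJ/kg
vapour 98.4→157 °C: 97.276 kJ/kg
Δh = 260.96 + 317 + 97.276 = 675.24 kJ/kg
Q = ṁ·Δh = 2216 kg/h × 675.24 kJ/kg = 1.4963e+06 kJ/h
|Q| = 415.65 kW = 415650 W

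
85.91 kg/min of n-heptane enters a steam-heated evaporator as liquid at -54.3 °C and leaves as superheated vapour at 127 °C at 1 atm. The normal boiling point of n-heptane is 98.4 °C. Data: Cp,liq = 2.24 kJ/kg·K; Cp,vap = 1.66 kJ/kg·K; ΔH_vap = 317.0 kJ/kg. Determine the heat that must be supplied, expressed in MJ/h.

liquid -54.3→98.4 °C: 342.05 kJ/kg
vaporisation at 98.4 °C: 317 kJ/kg
vapour 98.4→127 °C: 47.476 kJ/kg
Δh = 342.05 + 317 + 47.476 = 706.52 kJ/kg
Q = ṁ·Δh = 85.91 kg/min × 706.52 kJ/kg = 60697 kJ/min
|Q| = 1011.6 kW = 3641.8 MJ/h

Q = 3640 MJ/h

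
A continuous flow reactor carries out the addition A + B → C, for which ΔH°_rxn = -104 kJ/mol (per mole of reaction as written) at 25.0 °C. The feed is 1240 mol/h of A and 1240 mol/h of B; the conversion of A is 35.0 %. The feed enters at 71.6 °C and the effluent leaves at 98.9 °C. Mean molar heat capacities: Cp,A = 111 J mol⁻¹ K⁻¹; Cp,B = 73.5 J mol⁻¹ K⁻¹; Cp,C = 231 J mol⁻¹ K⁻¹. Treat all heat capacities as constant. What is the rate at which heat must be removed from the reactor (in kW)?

Extent of reaction ξ = 0.350 × 1240 = 434 mol/h
Reaction term: ξ·ΔH°_rxn = 434 × -104 = -45136 kJ/h
Sensible, feed 71.6→25 °C: -10661 kJ/h
Outlet flows (mol/h): A 806, B 806, C 434
Sensible, products 25→98.9 °C: 18398 kJ/h
Q = ΔH = -37399 kJ/h = -10.389 kW
Heat removed = 10.389 kW

Q_out = 10.4 kW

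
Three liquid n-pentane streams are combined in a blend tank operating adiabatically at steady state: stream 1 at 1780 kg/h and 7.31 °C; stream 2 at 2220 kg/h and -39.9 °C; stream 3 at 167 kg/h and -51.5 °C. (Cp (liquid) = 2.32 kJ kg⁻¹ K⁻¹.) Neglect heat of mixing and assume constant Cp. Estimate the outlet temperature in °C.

Energy balance with Q = 0: Σ ṁᵢCp,ᵢ(T_out − Tᵢ) = 0
T_out = Σ ṁᵢCp,ᵢTᵢ / Σ ṁᵢCp,ᵢ
      = -195270 / 9667.4 = -20.198 °C

T_out = -20.2 °C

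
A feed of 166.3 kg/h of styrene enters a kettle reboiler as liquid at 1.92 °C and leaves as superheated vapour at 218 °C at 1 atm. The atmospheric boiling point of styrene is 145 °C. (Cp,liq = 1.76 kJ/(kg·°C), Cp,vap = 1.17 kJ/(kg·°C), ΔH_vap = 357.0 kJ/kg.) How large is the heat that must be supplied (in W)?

Q = 32100 W

liquid 1.92→145 °C: 251.82 kJ/kg
vaporisation at 145 °C: 357 kJ/kg
vapour 145→218 °C: 85.41 kJ/kg
Δh = 251.82 + 357 + 85.41 = 694.23 kJ/kg
Q = ṁ·Δh = 166.3 kg/h × 694.23 kJ/kg = 115450 kJ/h
|Q| = 32.07 kW = 32070 W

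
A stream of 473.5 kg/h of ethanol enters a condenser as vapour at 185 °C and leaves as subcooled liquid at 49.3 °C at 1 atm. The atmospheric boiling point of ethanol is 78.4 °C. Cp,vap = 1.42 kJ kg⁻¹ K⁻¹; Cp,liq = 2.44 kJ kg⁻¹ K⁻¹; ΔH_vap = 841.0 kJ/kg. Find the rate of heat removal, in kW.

Q_c = 140 kW

vapour 185→78.4 °C: -151.37 kJ/kg
condensation at 78.4 °C: -841 kJ/kg
liquid 78.4→49.3 °C: -71.004 kJ/kg
Δh = -151.37 + -841 + -71.004 = -1063.4 kJ/kg
Q = ṁ·Δh = 473.5 kg/h × -1063.4 kJ/kg = -503510 kJ/h
|Q| = 139.86 kW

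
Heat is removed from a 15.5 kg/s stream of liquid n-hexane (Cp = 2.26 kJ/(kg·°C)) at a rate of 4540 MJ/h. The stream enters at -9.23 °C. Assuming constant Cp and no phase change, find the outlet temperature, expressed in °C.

T_out = -45.2 °C

Q = 4540 MJ/h = 1261.1 kJ/s
ΔT = Q/(ṁ·Cp) = 1261.1/(15.5×2.26) = 36.001 K
T_out = -9.23 − 36.001 = -45.231 °C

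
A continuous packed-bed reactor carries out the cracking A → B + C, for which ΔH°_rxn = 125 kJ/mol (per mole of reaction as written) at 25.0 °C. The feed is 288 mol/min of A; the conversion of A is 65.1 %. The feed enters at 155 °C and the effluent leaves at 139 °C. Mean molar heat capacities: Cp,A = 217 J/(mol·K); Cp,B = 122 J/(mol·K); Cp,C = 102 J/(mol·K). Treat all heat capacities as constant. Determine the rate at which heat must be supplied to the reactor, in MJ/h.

Q_in = 1360 MJ/h

Extent of reaction ξ = 0.651 × 288 = 187.49 mol/min
Reaction term: ξ·ΔH°_rxn = 187.49 × 125 = 23436 kJ/min
Sensible, feed 155→25 °C: -8124.5 kJ/min
Outlet flows (mol/min): A 100.51, B 187.49, C 187.49
Sensible, products 25→139 °C: 7274.2 kJ/min
Q = ΔH = 22586 kJ/min = 376.43 kW
Heat supplied = 1355.1 MJ/h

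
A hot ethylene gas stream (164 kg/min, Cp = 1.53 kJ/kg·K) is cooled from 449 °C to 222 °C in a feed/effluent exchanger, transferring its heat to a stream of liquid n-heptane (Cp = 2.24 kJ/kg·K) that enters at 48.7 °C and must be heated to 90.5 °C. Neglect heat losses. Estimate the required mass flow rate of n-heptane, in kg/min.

ṁ_c = 608 kg/min

Heat released by hot stream: Q = 164 × 1.53 × (449 − 222) = 56959 kJ/min
Energy balance on cold side (adiabatic exchanger): Q = ṁ_c·Cp_c·(T_c,out − T_c,in)
ṁ_c = 56959 / [2.24 × (90.5 − 48.7)] = 608.33 kg/min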